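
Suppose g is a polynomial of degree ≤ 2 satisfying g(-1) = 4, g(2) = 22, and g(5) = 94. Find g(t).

Using the Lagrange interpolation formula with nodes -1, 2, 5:
  L_0(t) = (t - 2)(t - 5) / 18
  L_1(t) = (t + 1)(t - 5) / -9
  L_2(t) = (t + 1)(t - 2) / 18
Then g(t) = 4·L_0(t) + 22·L_1(t) + 94·L_2(t).
Expanding and collecting terms gives g(t) = 3t^2 + 3t + 4.
Check: g(-1) = 4. ✓

g(t) = 3t^2 + 3t + 4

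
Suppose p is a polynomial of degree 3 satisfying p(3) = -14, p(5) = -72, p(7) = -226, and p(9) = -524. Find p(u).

p(u) = -u^3 + 3u^2 - 4u - 2

Write p(u) = au^3 + bu^2 + cu + d. Substituting each data point gives a linear system:
  27a + 9b + 3c + d = -14
  125a + 25b + 5c + d = -72
  343a + 49b + 7c + d = -226
  729a + 81b + 9c + d = -524
Solving the system yields a = -1, b = 3, c = -4, d = -2.
So p(u) = -u^3 + 3u^2 - 4u - 2.
Check: p(9) = -524. ✓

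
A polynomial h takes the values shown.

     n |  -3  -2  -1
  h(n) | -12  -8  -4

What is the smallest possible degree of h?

1

Forward differences of the values at n = -3, -2, -1:
  h  : -12  -8  -4
  Δ  : 4  4
  Δ^2: 0
The first differences are constant (4) and nonzero, while all higher differences vanish, so the minimal degree is 1.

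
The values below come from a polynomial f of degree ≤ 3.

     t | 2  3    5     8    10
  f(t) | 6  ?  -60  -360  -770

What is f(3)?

0

The 4 known points determine the degree-3 polynomial uniquely.
Write f(t) = at^3 + bt^2 + ct + d. Substituting each data point gives a linear system:
  8a + 4b + 2c + d = 6
  125a + 25b + 5c + d = -60
  512a + 64b + 8c + d = -360
  1000a + 100b + 10c + d = -770
Solving the system yields a = -1, b = 2, c = 3, d = 0.
So f(t) = -t^3 + 2t^2 + 3t.
Then f(3) = 0.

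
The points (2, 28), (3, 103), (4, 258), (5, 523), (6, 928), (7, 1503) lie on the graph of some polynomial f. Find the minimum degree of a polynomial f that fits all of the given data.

Forward differences of the values at n = 2, 3, 4, 5, 6, 7:
  f  : 28  103  258  523  928  1503
  Δ  : 75  155  265  405  575
  Δ^2: 80  110  140  170
  Δ^3: 30  30  30
  Δ^4: 0  0
  Δ^5: 0
The third differences are constant (30) and nonzero, while all higher differences vanish, so the minimal degree is 3.

3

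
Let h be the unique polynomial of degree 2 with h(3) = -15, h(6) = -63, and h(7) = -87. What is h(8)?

Using the Lagrange interpolation formula with nodes 3, 6, 7:
  L_0(u) = (u - 6)(u - 7) / 12
  L_1(u) = (u - 3)(u - 7) / -3
  L_2(u) = (u - 3)(u - 6) / 4
Then h(u) = -15·L_0(u) - 63·L_1(u) - 87·L_2(u).
Expanding and collecting terms gives h(u) = -2u² + 2u - 3.
Evaluating at u = 8: h(8) = -115.

-115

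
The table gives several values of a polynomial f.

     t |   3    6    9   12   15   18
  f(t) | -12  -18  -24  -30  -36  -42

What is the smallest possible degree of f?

Forward differences of the values at t = 3, 6, 9, 12, 15, 18:
  f  : -12  -18  -24  -30  -36  -42
  Δ  : -6  -6  -6  -6  -6
  Δ^2: 0  0  0  0
  Δ^3: 0  0  0
  Δ^4: 0  0
  Δ^5: 0
The first differences are constant (-6) and nonzero, while all higher differences vanish, so the minimal degree is 1.

1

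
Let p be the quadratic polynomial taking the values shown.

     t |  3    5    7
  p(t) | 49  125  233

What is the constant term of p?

Write p(t) = at^2 + bt + c. Substituting each data point gives a linear system:
  9a + 3b + c = 49
  25a + 5b + c = 125
  49a + 7b + c = 233
Solving the system yields a = 4, b = 6, c = -5.
So p(t) = 4t^2 + 6t - 5.
The constant term is -5.

-5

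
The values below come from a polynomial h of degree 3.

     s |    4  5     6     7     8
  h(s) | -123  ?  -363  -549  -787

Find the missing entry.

On equispaced nodes a degree-3 polynomial has vanishing fourth forward difference, so
  h(4) - 4·h(5) + 6·h(6) - 4·h(7) + h(8) = 0.
Substituting the known values and solving for h(5):
  -4·h(5) = 892
  h(5) = -223.

-223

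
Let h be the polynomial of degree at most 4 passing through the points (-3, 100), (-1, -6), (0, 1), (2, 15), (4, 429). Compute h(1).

Write h(u) = au^4 + bu^3 + cu^2 + du + e. Substituting each data point gives a linear system:
  81a - 27b + 9c - 3d + e = 100
  a - b + c - d + e = -6
  e = 1
  16a + 8b + 4c + 2d + e = 15
  256a + 64b + 16c + 4d + e = 429
Solving the system yields a = 2, b = 0, c = -6, d = 3, e = 1.
So h(u) = 2u^4 - 6u^2 + 3u + 1.
Then h(1) = 0.

0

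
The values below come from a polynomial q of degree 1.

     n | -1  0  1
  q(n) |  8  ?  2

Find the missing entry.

5

The 2 known points determine the degree-1 polynomial uniquely.
Write q(n) = an + b. Substituting each data point gives a linear system:
  -a + b = 8
  a + b = 2
Solving the system yields a = -3, b = 5.
So q(n) = -3n + 5.
Then q(0) = 5.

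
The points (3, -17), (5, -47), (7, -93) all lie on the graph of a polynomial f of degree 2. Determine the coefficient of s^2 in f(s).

-2

Write f(s) = as^2 + bs + c. Substituting each data point gives a linear system:
  9a + 3b + c = -17
  25a + 5b + c = -47
  49a + 7b + c = -93
Solving the system yields a = -2, b = 1, c = -2.
So f(s) = -2s^2 + s - 2.
The leading coefficient is -2.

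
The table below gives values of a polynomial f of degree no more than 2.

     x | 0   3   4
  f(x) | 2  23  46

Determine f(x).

Write f(x) = ax^2 + bx + c. Substituting each data point gives a linear system:
  c = 2
  9a + 3b + c = 23
  16a + 4b + c = 46
Solving the system yields a = 4, b = -5, c = 2.
So f(x) = 4x^2 - 5x + 2.
Check: f(3) = 23. ✓

f(x) = 4x^2 - 5x + 2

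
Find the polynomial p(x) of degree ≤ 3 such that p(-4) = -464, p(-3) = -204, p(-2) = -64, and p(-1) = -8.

p(x) = 6x^3 - 6x^2 - 4x

Using the Lagrange interpolation formula with nodes -4, -3, -2, -1:
  L_0(x) = (x + 3)(x + 2)(x + 1) / -6
  L_1(x) = (x + 4)(x + 2)(x + 1) / 2
  L_2(x) = (x + 4)(x + 3)(x + 1) / -2
  L_3(x) = (x + 4)(x + 3)(x + 2) / 6
Then p(x) = -464·L_0(x) - 204·L_1(x) - 64·L_2(x) - 8·L_3(x).
Expanding and collecting terms gives p(x) = 6x^3 - 6x^2 - 4x.
Check: p(-2) = -64. ✓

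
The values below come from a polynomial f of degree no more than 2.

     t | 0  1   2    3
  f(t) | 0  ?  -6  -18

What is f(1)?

On equispaced nodes a degree-2 polynomial has vanishing third forward difference, so
  - f(0) + 3·f(1) - 3·f(2) + f(3) = 0.
Substituting the known values and solving for f(1):
  3·f(1) = 0
  f(1) = 0.

0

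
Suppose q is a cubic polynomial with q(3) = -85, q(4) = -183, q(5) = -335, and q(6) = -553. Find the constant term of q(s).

5

Write q(s) = as^3 + bs^2 + cs + d. Substituting each data point gives a linear system:
  27a + 9b + 3c + d = -85
  64a + 16b + 4c + d = -183
  125a + 25b + 5c + d = -335
  216a + 36b + 6c + d = -553
Solving the system yields a = -2, b = -3, c = -3, d = 5.
So q(s) = -2s³ - 3s² - 3s + 5.
The constant term is 5.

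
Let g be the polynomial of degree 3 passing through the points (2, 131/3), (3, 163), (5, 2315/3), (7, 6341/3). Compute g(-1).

-19/3

Using the Lagrange interpolation formula with nodes 2, 3, 5, 7:
  L_0(n) = (n - 3)(n - 5)(n - 7) / -15
  L_1(n) = (n - 2)(n - 5)(n - 7) / 8
  L_2(n) = (n - 2)(n - 3)(n - 7) / -12
  L_3(n) = (n - 2)(n - 3)(n - 5) / 40
Then g(n) = 131/3·L_0(n) + 163·L_1(n) + 2315/3·L_2(n) + 6341/3·L_3(n).
Expanding and collecting terms gives g(n) = 6n^3 + (5/3)n^2 - 3n - 5.
Evaluating at n = -1: g(-1) = -19/3.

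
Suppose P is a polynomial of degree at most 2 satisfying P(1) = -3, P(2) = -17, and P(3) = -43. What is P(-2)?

-33

Using the Lagrange interpolation formula with nodes 1, 2, 3:
  L_0(x) = (x - 2)(x - 3) / 2
  L_1(x) = (x - 1)(x - 3) / -1
  L_2(x) = (x - 1)(x - 2) / 2
Then P(x) = -3·L_0(x) - 17·L_1(x) - 43·L_2(x).
Expanding and collecting terms gives P(x) = -6x^2 + 4x - 1.
Evaluating at x = -2: P(-2) = -33.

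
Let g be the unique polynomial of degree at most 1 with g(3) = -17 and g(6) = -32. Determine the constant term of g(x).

Write g(x) = ax + b. Substituting each data point gives a linear system:
  3a + b = -17
  6a + b = -32
Solving the system yields a = -5, b = -2.
So g(x) = -5x - 2.
The constant term is -2.

-2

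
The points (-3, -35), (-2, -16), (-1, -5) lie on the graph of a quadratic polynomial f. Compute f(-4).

Write f(x) = ax^2 + bx + c. Substituting each data point gives a linear system:
  9a - 3b + c = -35
  4a - 2b + c = -16
  a - b + c = -5
Solving the system yields a = -4, b = -1, c = -2.
So f(x) = -4x^2 - x - 2.
Then f(-4) = -62.

-62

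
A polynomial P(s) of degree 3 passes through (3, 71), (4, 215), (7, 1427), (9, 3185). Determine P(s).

Using the Lagrange interpolation formula with nodes 3, 4, 7, 9:
  L_0(s) = (s - 4)(s - 7)(s - 9) / -24
  L_1(s) = (s - 3)(s - 7)(s - 9) / 15
  L_2(s) = (s - 3)(s - 4)(s - 9) / -24
  L_3(s) = (s - 3)(s - 4)(s - 7) / 60
Then P(s) = 71·L_0(s) + 215·L_1(s) + 1427·L_2(s) + 3185·L_3(s).
Expanding and collecting terms gives P(s) = 5s^3 - 5s^2 - 6s - 1.
Check: P(4) = 215. ✓

P(s) = 5s^3 - 5s^2 - 6s - 1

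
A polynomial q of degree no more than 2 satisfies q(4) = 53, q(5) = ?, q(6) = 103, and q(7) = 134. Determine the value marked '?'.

The 3 known points determine the degree-2 polynomial uniquely.
Write q(s) = as^2 + bs + c. Substituting each data point gives a linear system:
  16a + 4b + c = 53
  36a + 6b + c = 103
  49a + 7b + c = 134
Solving the system yields a = 2, b = 5, c = 1.
So q(s) = 2s^2 + 5s + 1.
Then q(5) = 76.

76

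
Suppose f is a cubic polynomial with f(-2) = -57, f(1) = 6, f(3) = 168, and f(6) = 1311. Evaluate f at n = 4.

393

Write f(n) = an^3 + bn^2 + cn + d. Substituting each data point gives a linear system:
  -8a + 4b - 2c + d = -57
  a + b + c + d = 6
  27a + 9b + 3c + d = 168
  216a + 36b + 6c + d = 1311
Solving the system yields a = 6, b = 0, c = 3, d = -3.
So f(n) = 6n³ + 3n - 3.
Then f(4) = 393.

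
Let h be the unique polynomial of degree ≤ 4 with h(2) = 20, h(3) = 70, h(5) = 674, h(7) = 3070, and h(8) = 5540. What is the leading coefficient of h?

2

Write h(n) = an^4 + bn^3 + cn^2 + dn + e. Substituting each data point gives a linear system:
  16a + 8b + 4c + 2d + e = 20
  81a + 27b + 9c + 3d + e = 70
  625a + 125b + 25c + 5d + e = 674
  2401a + 343b + 49c + 7d + e = 3070
  4096a + 512b + 64c + 8d + e = 5540
Solving the system yields a = 2, b = -6, c = 6, d = 4, e = 4.
So h(n) = 2n^4 - 6n^3 + 6n^2 + 4n + 4.
The leading coefficient is 2.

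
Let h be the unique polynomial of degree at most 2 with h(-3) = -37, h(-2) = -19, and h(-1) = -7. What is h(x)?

Using the Lagrange interpolation formula with nodes -3, -2, -1:
  L_0(x) = (x + 2)(x + 1) / 2
  L_1(x) = (x + 3)(x + 1) / -1
  L_2(x) = (x + 3)(x + 2) / 2
Then h(x) = -37·L_0(x) - 19·L_1(x) - 7·L_2(x).
Expanding and collecting terms gives h(x) = -3x^2 + 3x - 1.
Check: h(-1) = -7. ✓

h(x) = -3x^2 + 3x - 1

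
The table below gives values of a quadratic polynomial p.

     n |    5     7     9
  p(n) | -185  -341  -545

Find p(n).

Write p(n) = an^2 + bn + c. Substituting each data point gives a linear system:
  25a + 5b + c = -185
  49a + 7b + c = -341
  81a + 9b + c = -545
Solving the system yields a = -6, b = -6, c = -5.
So p(n) = -6n^2 - 6n - 5.
Check: p(7) = -341. ✓

p(n) = -6n^2 - 6n - 5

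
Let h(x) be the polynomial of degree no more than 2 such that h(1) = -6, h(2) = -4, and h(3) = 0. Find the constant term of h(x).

Write h(x) = ax^2 + bx + c. Substituting each data point gives a linear system:
  a + b + c = -6
  4a + 2b + c = -4
  9a + 3b + c = 0
Solving the system yields a = 1, b = -1, c = -6.
So h(x) = x^2 - x - 6.
The constant term is -6.

-6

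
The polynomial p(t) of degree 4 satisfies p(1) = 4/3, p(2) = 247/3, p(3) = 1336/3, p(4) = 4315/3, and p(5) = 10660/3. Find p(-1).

40/3

Forward differences of the values at t = 1, 2, 3, 4, 5:
  p  : 4/3  247/3  1336/3  4315/3  10660/3
  Δ  : 81  363  993  2115
  Δ^2: 282  630  1122
  Δ^3: 348  492
  Δ^4: 144
The fourth differences are constant, confirming degree 4.
Interpolating (Newton forward form) and evaluating at t = -1 gives p(-1) = 40/3.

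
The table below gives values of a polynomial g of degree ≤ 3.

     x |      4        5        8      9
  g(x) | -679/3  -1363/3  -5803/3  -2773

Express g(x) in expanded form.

Using the Lagrange interpolation formula with nodes 4, 5, 8, 9:
  L_0(x) = (x - 5)(x - 8)(x - 9) / -20
  L_1(x) = (x - 4)(x - 8)(x - 9) / 12
  L_2(x) = (x - 4)(x - 5)(x - 9) / -12
  L_3(x) = (x - 4)(x - 5)(x - 8) / 20
Then g(x) = -679/3·L_0(x) - 1363/3·L_1(x) - 5803/3·L_2(x) - 2773·L_3(x).
Expanding and collecting terms gives g(x) = -4x^3 + (5/3)x^2 + x - 1.
Check: g(8) = -5803/3. ✓

g(x) = -4x^3 + (5/3)x^2 + x - 1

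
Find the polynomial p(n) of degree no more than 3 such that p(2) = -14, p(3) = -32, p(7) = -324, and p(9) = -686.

Using the Lagrange interpolation formula with nodes 2, 3, 7, 9:
  L_0(n) = (n - 3)(n - 7)(n - 9) / -35
  L_1(n) = (n - 2)(n - 7)(n - 9) / 24
  L_2(n) = (n - 2)(n - 3)(n - 9) / -40
  L_3(n) = (n - 2)(n - 3)(n - 7) / 84
Then p(n) = -14·L_0(n) - 32·L_1(n) - 324·L_2(n) - 686·L_3(n).
Expanding and collecting terms gives p(n) = -n^3 + n^2 - 4n - 2.
Check: p(3) = -32. ✓

p(n) = -n^3 + n^2 - 4n - 2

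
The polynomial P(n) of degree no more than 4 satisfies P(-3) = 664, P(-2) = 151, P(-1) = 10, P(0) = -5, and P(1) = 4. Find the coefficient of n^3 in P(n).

Write P(n) = an^4 + bn^3 + cn^2 + dn + e. Substituting each data point gives a linear system:
  81a - 27b + 9c - 3d + e = 664
  16a - 8b + 4c - 2d + e = 151
  a - b + c - d + e = 10
  e = -5
  a + b + c + d + e = 4
Solving the system yields a = 6, b = -5, c = 6, d = 2, e = -5.
So P(n) = 6n^4 - 5n^3 + 6n^2 + 2n - 5.
The coefficient of n^3 is -5.

-5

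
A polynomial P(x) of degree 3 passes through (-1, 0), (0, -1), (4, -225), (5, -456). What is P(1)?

Using the Lagrange interpolation formula with nodes -1, 0, 4, 5:
  L_0(x) = x(x - 4)(x - 5) / -30
  L_1(x) = (x + 1)(x - 4)(x - 5) / 20
  L_2(x) = (x + 1)x(x - 5) / -20
  L_3(x) = (x + 1)x(x - 4) / 30
Then P(x) = 0·L_0(x) - 1·L_1(x) - 225·L_2(x) - 456·L_3(x).
Expanding and collecting terms gives P(x) = -4x³ + x² + 4x - 1.
Evaluating at x = 1: P(1) = 0.

0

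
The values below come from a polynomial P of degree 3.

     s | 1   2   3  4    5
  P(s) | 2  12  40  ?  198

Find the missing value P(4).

98

On equispaced nodes a degree-3 polynomial has vanishing fourth forward difference, so
  P(1) - 4·P(2) + 6·P(3) - 4·P(4) + P(5) = 0.
Substituting the known values and solving for P(4):
  -4·P(4) = -392
  P(4) = 98.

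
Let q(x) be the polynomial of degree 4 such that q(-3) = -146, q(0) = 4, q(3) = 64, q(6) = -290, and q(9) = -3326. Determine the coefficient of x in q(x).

-1

Write q(x) = ax^4 + bx^3 + cx^2 + dx + e. Substituting each data point gives a linear system:
  81a - 27b + 9c - 3d + e = -146
  e = 4
  81a + 27b + 9c + 3d + e = 64
  1296a + 216b + 36c + 6d + e = -290
  6561a + 729b + 81c + 9d + e = -3326
Solving the system yields a = -1, b = 4, c = 4, d = -1, e = 4.
So q(x) = -x^4 + 4x^3 + 4x^2 - x + 4.
The coefficient of x is -1.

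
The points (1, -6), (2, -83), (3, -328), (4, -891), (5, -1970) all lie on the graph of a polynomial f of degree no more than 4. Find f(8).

Forward differences of the values at x = 1, 2, 3, 4, 5:
  f  : -6  -83  -328  -891  -1970
  Δ  : -77  -245  -563  -1079
  Δ^2: -168  -318  -516
  Δ^3: -150  -198
  Δ^4: -48
The fourth differences are constant, confirming degree 4.
Interpolating (Newton forward form) and evaluating at x = 8 gives f(8) = -11003.

-11003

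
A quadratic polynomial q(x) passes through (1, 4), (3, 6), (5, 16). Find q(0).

Using the Lagrange interpolation formula with nodes 1, 3, 5:
  L_0(x) = (x - 3)(x - 5) / 8
  L_1(x) = (x - 1)(x - 5) / -4
  L_2(x) = (x - 1)(x - 3) / 8
Then q(x) = 4·L_0(x) + 6·L_1(x) + 16·L_2(x).
Expanding and collecting terms gives q(x) = x^2 - 3x + 6.
Evaluating at x = 0: q(0) = 6.

6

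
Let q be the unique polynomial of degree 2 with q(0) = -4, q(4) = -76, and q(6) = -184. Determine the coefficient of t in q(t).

Write q(t) = at^2 + bt + c. Substituting each data point gives a linear system:
  c = -4
  16a + 4b + c = -76
  36a + 6b + c = -184
Solving the system yields a = -6, b = 6, c = -4.
So q(t) = -6t² + 6t - 4.
The coefficient of t is 6.

6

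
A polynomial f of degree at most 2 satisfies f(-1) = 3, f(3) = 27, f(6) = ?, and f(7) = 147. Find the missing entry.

The 3 known points determine the degree-2 polynomial uniquely.
Write f(n) = an^2 + bn + c. Substituting each data point gives a linear system:
  a - b + c = 3
  9a + 3b + c = 27
  49a + 7b + c = 147
Solving the system yields a = 3, b = 0, c = 0.
So f(n) = 3n^2.
Then f(6) = 108.

108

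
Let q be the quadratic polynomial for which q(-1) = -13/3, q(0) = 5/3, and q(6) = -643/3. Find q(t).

Write q(t) = at^2 + bt + c. Substituting each data point gives a linear system:
  a - b + c = -13/3
  c = 5/3
  36a + 6b + c = -643/3
Solving the system yields a = -6, b = 0, c = 5/3.
So q(t) = -6t² + 5/3.
Check: q(-1) = -13/3. ✓

q(t) = -6t^2 + 5/3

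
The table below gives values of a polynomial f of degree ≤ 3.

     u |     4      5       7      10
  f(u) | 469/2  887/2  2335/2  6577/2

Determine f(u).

Using the Lagrange interpolation formula with nodes 4, 5, 7, 10:
  L_0(u) = (u - 5)(u - 7)(u - 10) / -18
  L_1(u) = (u - 4)(u - 7)(u - 10) / 10
  L_2(u) = (u - 4)(u - 5)(u - 10) / -18
  L_3(u) = (u - 4)(u - 5)(u - 7) / 90
Then f(u) = 469/2·L_0(u) + 887/2·L_1(u) + 2335/2·L_2(u) + 6577/2·L_3(u).
Expanding and collecting terms gives f(u) = 3u^3 + 3u^2 - u - 3/2.
Check: f(5) = 887/2. ✓

f(u) = 3u^3 + 3u^2 - u - 3/2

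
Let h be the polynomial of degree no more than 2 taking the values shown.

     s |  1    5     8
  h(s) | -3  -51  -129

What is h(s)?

Using the Lagrange interpolation formula with nodes 1, 5, 8:
  L_0(s) = (s - 5)(s - 8) / 28
  L_1(s) = (s - 1)(s - 8) / -12
  L_2(s) = (s - 1)(s - 5) / 21
Then h(s) = -3·L_0(s) - 51·L_1(s) - 129·L_2(s).
Expanding and collecting terms gives h(s) = -2s^2 - 1.
Check: h(5) = -51. ✓

h(s) = -2s^2 - 1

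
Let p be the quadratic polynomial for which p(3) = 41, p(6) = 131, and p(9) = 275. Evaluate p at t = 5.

Using the Lagrange interpolation formula with nodes 3, 6, 9:
  L_0(t) = (t - 6)(t - 9) / 18
  L_1(t) = (t - 3)(t - 9) / -9
  L_2(t) = (t - 3)(t - 6) / 18
Then p(t) = 41·L_0(t) + 131·L_1(t) + 275·L_2(t).
Expanding and collecting terms gives p(t) = 3t^2 + 3t + 5.
Evaluating at t = 5: p(5) = 95.

95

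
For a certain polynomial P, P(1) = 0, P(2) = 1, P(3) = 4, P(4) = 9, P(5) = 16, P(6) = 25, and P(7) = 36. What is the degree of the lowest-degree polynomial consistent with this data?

2

Forward differences of the values at u = 1, 2, 3, 4, 5, 6, 7:
  P  : 0  1  4  9  16  25  36
  Δ  : 1  3  5  7  9  11
  Δ^2: 2  2  2  2  2
  Δ^3: 0  0  0  0
  Δ^4: 0  0  0
  Δ^5: 0  0
  Δ^6: 0
The second differences are constant (2) and nonzero, while all higher differences vanish, so the minimal degree is 2.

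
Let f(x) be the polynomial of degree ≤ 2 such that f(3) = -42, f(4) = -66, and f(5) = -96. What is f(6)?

-132

Using the Lagrange interpolation formula with nodes 3, 4, 5:
  L_0(x) = (x - 4)(x - 5) / 2
  L_1(x) = (x - 3)(x - 5) / -1
  L_2(x) = (x - 3)(x - 4) / 2
Then f(x) = -42·L_0(x) - 66·L_1(x) - 96·L_2(x).
Expanding and collecting terms gives f(x) = -3x^2 - 3x - 6.
Evaluating at x = 6: f(6) = -132.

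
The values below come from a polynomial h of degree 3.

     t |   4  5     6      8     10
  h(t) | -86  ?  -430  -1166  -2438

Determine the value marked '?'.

-218

The 4 known points determine the degree-3 polynomial uniquely.
Write h(t) = at^3 + bt^2 + ct + d. Substituting each data point gives a linear system:
  64a + 16b + 4c + d = -86
  216a + 36b + 6c + d = -430
  512a + 64b + 8c + d = -1166
  1000a + 100b + 10c + d = -2438
Solving the system yields a = -3, b = 5, c = 6, d = 2.
So h(t) = -3t^3 + 5t^2 + 6t + 2.
Then h(5) = -218.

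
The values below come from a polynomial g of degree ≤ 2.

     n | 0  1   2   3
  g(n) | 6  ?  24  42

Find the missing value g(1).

The 3 known points determine the degree-2 polynomial uniquely.
Write g(n) = an^2 + bn + c. Substituting each data point gives a linear system:
  c = 6
  4a + 2b + c = 24
  9a + 3b + c = 42
Solving the system yields a = 3, b = 3, c = 6.
So g(n) = 3n² + 3n + 6.
Then g(1) = 12.

12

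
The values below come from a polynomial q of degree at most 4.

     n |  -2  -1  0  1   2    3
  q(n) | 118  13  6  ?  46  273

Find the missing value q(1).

7

The 5 known points determine the degree-4 polynomial uniquely.
Write q(n) = an^4 + bn^3 + cn^2 + dn + e. Substituting each data point gives a linear system:
  16a - 8b + 4c - 2d + e = 118
  a - b + c - d + e = 13
  e = 6
  16a + 8b + 4c + 2d + e = 46
  81a + 27b + 9c + 3d + e = 273
Solving the system yields a = 5, b = -5, c = -1, d = 2, e = 6.
So q(n) = 5n⁴ - 5n³ - n² + 2n + 6.
Then q(1) = 7.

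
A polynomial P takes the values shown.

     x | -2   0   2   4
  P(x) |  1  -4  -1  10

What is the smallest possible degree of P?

Divided differences on the nodes -2, 0, 2, 4:
  order 0: 1  -4  -1  10
  order 1: -5/2  3/2  11/2
  order 2: 1  1
  order 3: 0
The order-2 divided differences are all 1 (nonzero) and every higher order vanishes, so the data lies on a polynomial of degree exactly 2.

2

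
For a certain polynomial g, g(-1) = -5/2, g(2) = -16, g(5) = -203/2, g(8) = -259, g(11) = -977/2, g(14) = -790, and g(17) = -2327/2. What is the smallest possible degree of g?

Forward differences of the values at x = -1, 2, 5, 8, 11, 14, 17:
  g  : -5/2  -16  -203/2  -259  -977/2  -790  -2327/2
  Δ  : -27/2  -171/2  -315/2  -459/2  -603/2  -747/2
  Δ^2: -72  -72  -72  -72  -72
  Δ^3: 0  0  0  0
  Δ^4: 0  0  0
  Δ^5: 0  0
  Δ^6: 0
The second differences are constant (-72) and nonzero, while all higher differences vanish, so the minimal degree is 2.

2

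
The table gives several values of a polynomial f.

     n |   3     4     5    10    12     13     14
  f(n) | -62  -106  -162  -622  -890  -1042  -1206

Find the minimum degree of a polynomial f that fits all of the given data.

2

Divided differences on the nodes 3, 4, 5, 10, 12, 13, 14:
  order 0: -62  -106  -162  -622  -890  -1042  -1206
  order 1: -44  -56  -92  -134  -152  -164
  order 2: -6  -6  -6  -6  -6
  order 3: 0  0  0  0
  order 4: 0  0  0
  order 5: 0  0
  order 6: 0
The order-2 divided differences are all -6 (nonzero) and every higher order vanishes, so the data lies on a polynomial of degree exactly 2.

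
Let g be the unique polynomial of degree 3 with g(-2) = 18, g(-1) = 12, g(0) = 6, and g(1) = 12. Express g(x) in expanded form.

g(x) = 2x^3 + 6x^2 - 2x + 6

Write g(x) = ax^3 + bx^2 + cx + d. Substituting each data point gives a linear system:
  -8a + 4b - 2c + d = 18
  -a + b - c + d = 12
  d = 6
  a + b + c + d = 12
Solving the system yields a = 2, b = 6, c = -2, d = 6.
So g(x) = 2x^3 + 6x^2 - 2x + 6.
Check: g(0) = 6. ✓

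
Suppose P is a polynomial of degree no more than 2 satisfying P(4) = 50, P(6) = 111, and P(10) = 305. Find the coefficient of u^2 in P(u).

Write P(u) = au^2 + bu + c. Substituting each data point gives a linear system:
  16a + 4b + c = 50
  36a + 6b + c = 111
  100a + 10b + c = 305
Solving the system yields a = 3, b = 1/2, c = 0.
So P(u) = 3u^2 + (1/2)u.
The leading coefficient is 3.

3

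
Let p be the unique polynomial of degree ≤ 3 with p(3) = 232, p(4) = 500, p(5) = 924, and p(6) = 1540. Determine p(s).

p(s) = 6s^3 + 6s^2 + 4s + 4

Using the Lagrange interpolation formula with nodes 3, 4, 5, 6:
  L_0(s) = (s - 4)(s - 5)(s - 6) / -6
  L_1(s) = (s - 3)(s - 5)(s - 6) / 2
  L_2(s) = (s - 3)(s - 4)(s - 6) / -2
  L_3(s) = (s - 3)(s - 4)(s - 5) / 6
Then p(s) = 232·L_0(s) + 500·L_1(s) + 924·L_2(s) + 1540·L_3(s).
Expanding and collecting terms gives p(s) = 6s^3 + 6s^2 + 4s + 4.
Check: p(5) = 924. ✓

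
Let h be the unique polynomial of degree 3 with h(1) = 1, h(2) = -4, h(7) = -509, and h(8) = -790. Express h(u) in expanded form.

Write h(u) = au^3 + bu^2 + cu + d. Substituting each data point gives a linear system:
  a + b + c + d = 1
  8a + 4b + 2c + d = -4
  343a + 49b + 7c + d = -509
  512a + 64b + 8c + d = -790
Solving the system yields a = -2, b = 4, c = -3, d = 2.
So h(u) = -2u³ + 4u² - 3u + 2.
Check: h(2) = -4. ✓

h(u) = -2u^3 + 4u^2 - 3u + 2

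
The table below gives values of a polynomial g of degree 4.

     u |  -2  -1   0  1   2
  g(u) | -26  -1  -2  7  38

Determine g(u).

Write g(u) = au^4 + bu^3 + cu^2 + du + e. Substituting each data point gives a linear system:
  16a - 8b + 4c - 2d + e = -26
  a - b + c - d + e = -1
  e = -2
  a + b + c + d + e = 7
  16a + 8b + 4c + 2d + e = 38
Solving the system yields a = -1, b = 4, c = 6, d = 0, e = -2.
So g(u) = -u⁴ + 4u³ + 6u² - 2.
Check: g(0) = -2. ✓

g(u) = -u^4 + 4u^3 + 6u^2 - 2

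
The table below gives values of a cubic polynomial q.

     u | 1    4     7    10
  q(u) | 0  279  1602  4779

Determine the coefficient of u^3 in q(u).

5

Write q(u) = au^3 + bu^2 + cu + d. Substituting each data point gives a linear system:
  a + b + c + d = 0
  64a + 16b + 4c + d = 279
  343a + 49b + 7c + d = 1602
  1000a + 100b + 10c + d = 4779
Solving the system yields a = 5, b = -2, c = -2, d = -1.
So q(u) = 5u^3 - 2u^2 - 2u - 1.
The leading coefficient is 5.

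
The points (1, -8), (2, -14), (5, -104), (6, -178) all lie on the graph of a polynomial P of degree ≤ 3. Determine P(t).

Write P(t) = at^3 + bt^2 + ct + d. Substituting each data point gives a linear system:
  a + b + c + d = -8
  8a + 4b + 2c + d = -14
  125a + 25b + 5c + d = -104
  216a + 36b + 6c + d = -178
Solving the system yields a = -1, b = 2, c = -5, d = -4.
So P(t) = -t^3 + 2t^2 - 5t - 4.
Check: P(5) = -104. ✓

P(t) = -t^3 + 2t^2 - 5t - 4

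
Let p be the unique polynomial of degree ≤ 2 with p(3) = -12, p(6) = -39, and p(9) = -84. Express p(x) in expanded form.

Using the Lagrange interpolation formula with nodes 3, 6, 9:
  L_0(x) = (x - 6)(x - 9) / 18
  L_1(x) = (x - 3)(x - 9) / -9
  L_2(x) = (x - 3)(x - 6) / 18
Then p(x) = -12·L_0(x) - 39·L_1(x) - 84·L_2(x).
Expanding and collecting terms gives p(x) = -x^2 - 3.
Check: p(9) = -84. ✓

p(x) = -x^2 - 3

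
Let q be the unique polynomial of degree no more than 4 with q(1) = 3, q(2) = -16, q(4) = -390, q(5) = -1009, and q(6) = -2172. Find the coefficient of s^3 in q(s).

2

Write q(s) = as^4 + bs^3 + cs^2 + ds + e. Substituting each data point gives a linear system:
  a + b + c + d + e = 3
  16a + 8b + 4c + 2d + e = -16
  256a + 64b + 16c + 4d + e = -390
  625a + 125b + 25c + 5d + e = -1009
  1296a + 216b + 36c + 6d + e = -2172
Solving the system yields a = -2, b = 2, c = 0, d = -3, e = 6.
So q(s) = -2s^4 + 2s^3 - 3s + 6.
The coefficient of s^3 is 2.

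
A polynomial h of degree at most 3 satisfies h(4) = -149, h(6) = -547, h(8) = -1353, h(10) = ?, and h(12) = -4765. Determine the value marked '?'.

-2711

The 4 known points determine the degree-3 polynomial uniquely.
Write h(n) = an^3 + bn^2 + cn + d. Substituting each data point gives a linear system:
  64a + 16b + 4c + d = -149
  216a + 36b + 6c + d = -547
  512a + 64b + 8c + d = -1353
  1728a + 144b + 12c + d = -4765
Solving the system yields a = -3, b = 3, c = -1, d = -1.
So h(n) = -3n³ + 3n² - n - 1.
Then h(10) = -2711.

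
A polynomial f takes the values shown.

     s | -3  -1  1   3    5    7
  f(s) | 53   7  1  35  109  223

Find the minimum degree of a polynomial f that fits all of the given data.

Forward differences of the values at s = -3, -1, 1, 3, 5, 7:
  f  : 53  7  1  35  109  223
  Δ  : -46  -6  34  74  114
  Δ^2: 40  40  40  40
  Δ^3: 0  0  0
  Δ^4: 0  0
  Δ^5: 0
The second differences are constant (40) and nonzero, while all higher differences vanish, so the minimal degree is 2.

2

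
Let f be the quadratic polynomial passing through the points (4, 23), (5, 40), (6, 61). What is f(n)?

Write f(n) = an^2 + bn + c. Substituting each data point gives a linear system:
  16a + 4b + c = 23
  25a + 5b + c = 40
  36a + 6b + c = 61
Solving the system yields a = 2, b = -1, c = -5.
So f(n) = 2n² - n - 5.
Check: f(5) = 40. ✓

f(n) = 2n^2 - n - 5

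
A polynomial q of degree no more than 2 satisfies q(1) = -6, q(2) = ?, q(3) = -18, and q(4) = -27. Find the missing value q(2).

The 3 known points determine the degree-2 polynomial uniquely.
Write q(u) = au^2 + bu + c. Substituting each data point gives a linear system:
  a + b + c = -6
  9a + 3b + c = -18
  16a + 4b + c = -27
Solving the system yields a = -1, b = -2, c = -3.
So q(u) = -u² - 2u - 3.
Then q(2) = -11.

-11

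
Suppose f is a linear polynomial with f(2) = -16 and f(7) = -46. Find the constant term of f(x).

Write f(x) = ax + b. Substituting each data point gives a linear system:
  2a + b = -16
  7a + b = -46
Solving the system yields a = -6, b = -4.
So f(x) = -6x - 4.
The constant term is -4.

-4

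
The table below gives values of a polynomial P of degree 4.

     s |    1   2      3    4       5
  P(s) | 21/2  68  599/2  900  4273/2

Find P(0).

4

Using the Lagrange interpolation formula with nodes 1, 2, 3, 4, 5:
  L_0(s) = (s - 2)(s - 3)(s - 4)(s - 5) / 24
  L_1(s) = (s - 1)(s - 3)(s - 4)(s - 5) / -6
  L_2(s) = (s - 1)(s - 2)(s - 4)(s - 5) / 4
  L_3(s) = (s - 1)(s - 2)(s - 3)(s - 5) / -6
  L_4(s) = (s - 1)(s - 2)(s - 3)(s - 4) / 24
Then P(s) = 21/2·L_0(s) + 68·L_1(s) + 599/2·L_2(s) + 900·L_3(s) + 4273/2·L_4(s).
Expanding and collecting terms gives P(s) = 3s^4 + (5/2)s^3 - 3s^2 + 4s + 4.
Evaluating at s = 0: P(0) = 4.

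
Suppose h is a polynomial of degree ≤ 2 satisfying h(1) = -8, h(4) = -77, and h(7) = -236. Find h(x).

h(x) = -5x^2 + 2x - 5

Using the Lagrange interpolation formula with nodes 1, 4, 7:
  L_0(x) = (x - 4)(x - 7) / 18
  L_1(x) = (x - 1)(x - 7) / -9
  L_2(x) = (x - 1)(x - 4) / 18
Then h(x) = -8·L_0(x) - 77·L_1(x) - 236·L_2(x).
Expanding and collecting terms gives h(x) = -5x^2 + 2x - 5.
Check: h(1) = -8. ✓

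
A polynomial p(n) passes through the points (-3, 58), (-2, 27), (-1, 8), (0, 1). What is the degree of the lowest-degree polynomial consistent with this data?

2

Forward differences of the values at n = -3, -2, -1, 0:
  p  : 58  27  8  1
  Δ  : -31  -19  -7
  Δ^2: 12  12
  Δ^3: 0
The second differences are constant (12) and nonzero, while all higher differences vanish, so the minimal degree is 2.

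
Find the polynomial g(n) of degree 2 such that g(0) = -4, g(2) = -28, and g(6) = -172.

g(n) = -4n^2 - 4n - 4

Write g(n) = an^2 + bn + c. Substituting each data point gives a linear system:
  c = -4
  4a + 2b + c = -28
  36a + 6b + c = -172
Solving the system yields a = -4, b = -4, c = -4.
So g(n) = -4n^2 - 4n - 4.
Check: g(0) = -4. ✓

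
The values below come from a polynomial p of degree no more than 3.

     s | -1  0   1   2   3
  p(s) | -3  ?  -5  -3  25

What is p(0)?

1

On equispaced nodes a degree-3 polynomial has vanishing fourth forward difference, so
  p(-1) - 4·p(0) + 6·p(1) - 4·p(2) + p(3) = 0.
Substituting the known values and solving for p(0):
  -4·p(0) = -4
  p(0) = 1.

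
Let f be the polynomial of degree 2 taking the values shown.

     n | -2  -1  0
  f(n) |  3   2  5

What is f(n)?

f(n) = 2n^2 + 5n + 5

Using the Lagrange interpolation formula with nodes -2, -1, 0:
  L_0(n) = (n + 1)n / 2
  L_1(n) = (n + 2)n / -1
  L_2(n) = (n + 2)(n + 1) / 2
Then f(n) = 3·L_0(n) + 2·L_1(n) + 5·L_2(n).
Expanding and collecting terms gives f(n) = 2n^2 + 5n + 5.
Check: f(-1) = 2. ✓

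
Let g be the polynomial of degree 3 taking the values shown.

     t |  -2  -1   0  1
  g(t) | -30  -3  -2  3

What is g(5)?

663

Using the Lagrange interpolation formula with nodes -2, -1, 0, 1:
  L_0(t) = (t + 1)t(t - 1) / -6
  L_1(t) = (t + 2)t(t - 1) / 2
  L_2(t) = (t + 2)(t + 1)(t - 1) / -2
  L_3(t) = (t + 2)(t + 1)t / 6
Then g(t) = -30·L_0(t) - 3·L_1(t) - 2·L_2(t) + 3·L_3(t).
Expanding and collecting terms gives g(t) = 5t^3 + 2t^2 - 2t - 2.
Evaluating at t = 5: g(5) = 663.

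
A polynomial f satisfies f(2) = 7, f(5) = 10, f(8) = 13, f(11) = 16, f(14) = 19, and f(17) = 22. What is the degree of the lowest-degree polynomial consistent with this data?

1

Forward differences of the values at s = 2, 5, 8, 11, 14, 17:
  f  : 7  10  13  16  19  22
  Δ  : 3  3  3  3  3
  Δ^2: 0  0  0  0
  Δ^3: 0  0  0
  Δ^4: 0  0
  Δ^5: 0
The first differences are constant (3) and nonzero, while all higher differences vanish, so the minimal degree is 1.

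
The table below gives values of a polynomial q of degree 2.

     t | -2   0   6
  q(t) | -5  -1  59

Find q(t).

Write q(t) = at^2 + bt + c. Substituting each data point gives a linear system:
  4a - 2b + c = -5
  c = -1
  36a + 6b + c = 59
Solving the system yields a = 1, b = 4, c = -1.
So q(t) = t^2 + 4t - 1.
Check: q(6) = 59. ✓

q(t) = t^2 + 4t - 1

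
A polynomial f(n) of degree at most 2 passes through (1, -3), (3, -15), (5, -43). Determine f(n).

Write f(n) = an^2 + bn + c. Substituting each data point gives a linear system:
  a + b + c = -3
  9a + 3b + c = -15
  25a + 5b + c = -43
Solving the system yields a = -2, b = 2, c = -3.
So f(n) = -2n^2 + 2n - 3.
Check: f(3) = -15. ✓

f(n) = -2n^2 + 2n - 3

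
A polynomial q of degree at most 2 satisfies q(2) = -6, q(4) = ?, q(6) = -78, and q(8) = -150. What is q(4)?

The 3 known points determine the degree-2 polynomial uniquely.
Write q(x) = ax^2 + bx + c. Substituting each data point gives a linear system:
  4a + 2b + c = -6
  36a + 6b + c = -78
  64a + 8b + c = -150
Solving the system yields a = -3, b = 6, c = -6.
So q(x) = -3x^2 + 6x - 6.
Then q(4) = -30.

-30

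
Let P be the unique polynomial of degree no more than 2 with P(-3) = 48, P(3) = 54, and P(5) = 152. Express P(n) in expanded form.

P(n) = 6n^2 + n - 3

Write P(n) = an^2 + bn + c. Substituting each data point gives a linear system:
  9a - 3b + c = 48
  9a + 3b + c = 54
  25a + 5b + c = 152
Solving the system yields a = 6, b = 1, c = -3.
So P(n) = 6n² + n - 3.
Check: P(-3) = 48. ✓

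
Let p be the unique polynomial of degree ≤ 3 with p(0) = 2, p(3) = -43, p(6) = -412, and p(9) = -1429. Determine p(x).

p(x) = -2x^3 + 3x + 2

Write p(x) = ax^3 + bx^2 + cx + d. Substituting each data point gives a linear system:
  d = 2
  27a + 9b + 3c + d = -43
  216a + 36b + 6c + d = -412
  729a + 81b + 9c + d = -1429
Solving the system yields a = -2, b = 0, c = 3, d = 2.
So p(x) = -2x³ + 3x + 2.
Check: p(3) = -43. ✓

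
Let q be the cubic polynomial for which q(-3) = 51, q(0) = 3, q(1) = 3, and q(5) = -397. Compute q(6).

Write q(s) = as^3 + bs^2 + cs + d. Substituting each data point gives a linear system:
  -27a + 9b - 3c + d = 51
  d = 3
  a + b + c + d = 3
  125a + 25b + 5c + d = -397
Solving the system yields a = -3, b = -2, c = 5, d = 3.
So q(s) = -3s^3 - 2s^2 + 5s + 3.
Then q(6) = -687.

-687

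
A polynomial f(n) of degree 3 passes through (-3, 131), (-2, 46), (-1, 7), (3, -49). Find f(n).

Using the Lagrange interpolation formula with nodes -3, -2, -1, 3:
  L_0(n) = (n + 2)(n + 1)(n - 3) / -12
  L_1(n) = (n + 3)(n + 1)(n - 3) / 5
  L_2(n) = (n + 3)(n + 2)(n - 3) / -8
  L_3(n) = (n + 3)(n + 2)(n + 1) / 120
Then f(n) = 131·L_0(n) + 46·L_1(n) + 7·L_2(n) - 49·L_3(n).
Expanding and collecting terms gives f(n) = -3n^3 + 5n^2 - 3n - 4.
Check: f(3) = -49. ✓

f(n) = -3n^3 + 5n^2 - 3n - 4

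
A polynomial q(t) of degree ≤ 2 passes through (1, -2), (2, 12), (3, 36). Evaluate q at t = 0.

-6

Forward differences of the values at t = 1, 2, 3:
  q  : -2  12  36
  Δ  : 14  24
  Δ^2: 10
The second differences are constant, confirming degree 2.
Interpolating (Newton forward form) and evaluating at t = 0 gives q(0) = -6.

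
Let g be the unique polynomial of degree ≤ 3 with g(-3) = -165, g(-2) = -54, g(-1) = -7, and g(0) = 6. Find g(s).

Using the Lagrange interpolation formula with nodes -3, -2, -1, 0:
  L_0(s) = (s + 2)(s + 1)s / -6
  L_1(s) = (s + 3)(s + 1)s / 2
  L_2(s) = (s + 3)(s + 2)s / -2
  L_3(s) = (s + 3)(s + 2)(s + 1) / 6
Then g(s) = -165·L_0(s) - 54·L_1(s) - 7·L_2(s) + 6·L_3(s).
Expanding and collecting terms gives g(s) = 5s^3 - 2s^2 + 6s + 6.
Check: g(-1) = -7. ✓

g(s) = 5s^3 - 2s^2 + 6s + 6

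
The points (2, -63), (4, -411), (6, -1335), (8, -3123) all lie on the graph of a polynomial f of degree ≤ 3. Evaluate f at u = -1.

9

Using the Lagrange interpolation formula with nodes 2, 4, 6, 8:
  L_0(u) = (u - 4)(u - 6)(u - 8) / -48
  L_1(u) = (u - 2)(u - 6)(u - 8) / 16
  L_2(u) = (u - 2)(u - 4)(u - 8) / -16
  L_3(u) = (u - 2)(u - 4)(u - 6) / 48
Then f(u) = -63·L_0(u) - 411·L_1(u) - 1335·L_2(u) - 3123·L_3(u).
Expanding and collecting terms gives f(u) = -6u^3 - 6u - 3.
Evaluating at u = -1: f(-1) = 9.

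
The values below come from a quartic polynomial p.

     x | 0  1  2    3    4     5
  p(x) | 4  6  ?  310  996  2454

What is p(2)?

The 5 known points determine the degree-4 polynomial uniquely.
Write p(x) = ax^4 + bx^3 + cx^2 + dx + e. Substituting each data point gives a linear system:
  e = 4
  a + b + c + d + e = 6
  81a + 27b + 9c + 3d + e = 310
  256a + 64b + 16c + 4d + e = 996
  625a + 125b + 25c + 5d + e = 2454
Solving the system yields a = 4, b = 0, c = -2, d = 0, e = 4.
So p(x) = 4x⁴ - 2x² + 4.
Then p(2) = 60.

60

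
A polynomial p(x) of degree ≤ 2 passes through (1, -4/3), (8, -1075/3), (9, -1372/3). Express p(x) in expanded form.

Using the Lagrange interpolation formula with nodes 1, 8, 9:
  L_0(x) = (x - 8)(x - 9) / 56
  L_1(x) = (x - 1)(x - 9) / -7
  L_2(x) = (x - 1)(x - 8) / 8
Then p(x) = -4/3·L_0(x) - 1075/3·L_1(x) - 1372/3·L_2(x).
Expanding and collecting terms gives p(x) = -6x² + 3x + 5/3.
Check: p(1) = -4/3. ✓

p(x) = -6x^2 + 3x + 5/3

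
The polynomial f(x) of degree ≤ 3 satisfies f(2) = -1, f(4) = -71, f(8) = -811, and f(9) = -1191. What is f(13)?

-3851

Write f(x) = ax^3 + bx^2 + cx + d. Substituting each data point gives a linear system:
  8a + 4b + 2c + d = -1
  64a + 16b + 4c + d = -71
  512a + 64b + 8c + d = -811
  729a + 81b + 9c + d = -1191
Solving the system yields a = -2, b = 3, c = 3, d = -3.
So f(x) = -2x³ + 3x² + 3x - 3.
Then f(13) = -3851.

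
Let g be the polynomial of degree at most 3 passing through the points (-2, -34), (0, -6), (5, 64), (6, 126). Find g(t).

Using the Lagrange interpolation formula with nodes -2, 0, 5, 6:
  L_0(t) = t(t - 5)(t - 6) / -112
  L_1(t) = (t + 2)(t - 5)(t - 6) / 60
  L_2(t) = (t + 2)t(t - 6) / -35
  L_3(t) = (t + 2)t(t - 5) / 48
Then g(t) = -34·L_0(t) - 6·L_1(t) + 64·L_2(t) + 126·L_3(t).
Expanding and collecting terms gives g(t) = t^3 - 3t^2 + 4t - 6.
Check: g(0) = -6. ✓

g(t) = t^3 - 3t^2 + 4t - 6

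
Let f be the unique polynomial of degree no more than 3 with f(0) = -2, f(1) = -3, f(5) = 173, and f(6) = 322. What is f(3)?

25

Using the Lagrange interpolation formula with nodes 0, 1, 5, 6:
  L_0(x) = (x - 1)(x - 5)(x - 6) / -30
  L_1(x) = x(x - 5)(x - 6) / 20
  L_2(x) = x(x - 1)(x - 6) / -20
  L_3(x) = x(x - 1)(x - 5) / 30
Then f(x) = -2·L_0(x) - 3·L_1(x) + 173·L_2(x) + 322·L_3(x).
Expanding and collecting terms gives f(x) = 2x^3 - 3x^2 - 2.
Evaluating at x = 3: f(3) = 25.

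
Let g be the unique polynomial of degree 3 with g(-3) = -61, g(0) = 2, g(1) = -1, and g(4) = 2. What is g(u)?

g(u) = u^3 - 4u^2 + 2

Using the Lagrange interpolation formula with nodes -3, 0, 1, 4:
  L_0(u) = u(u - 1)(u - 4) / -84
  L_1(u) = (u + 3)(u - 1)(u - 4) / 12
  L_2(u) = (u + 3)u(u - 4) / -12
  L_3(u) = (u + 3)u(u - 1) / 84
Then g(u) = -61·L_0(u) + 2·L_1(u) - 1·L_2(u) + 2·L_3(u).
Expanding and collecting terms gives g(u) = u^3 - 4u^2 + 2.
Check: g(-3) = -61. ✓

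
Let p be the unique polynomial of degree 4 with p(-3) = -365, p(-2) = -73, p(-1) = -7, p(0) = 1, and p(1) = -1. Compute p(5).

Forward differences of the values at n = -3, -2, -1, 0, 1:
  p  : -365  -73  -7  1  -1
  Δ  : 292  66  8  -2
  Δ^2: -226  -58  -10
  Δ^3: 168  48
  Δ^4: -120
The fourth differences are constant, confirming degree 4.
Interpolating (Newton forward form) and evaluating at n = 5 gives p(5) = -3349.

-3349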